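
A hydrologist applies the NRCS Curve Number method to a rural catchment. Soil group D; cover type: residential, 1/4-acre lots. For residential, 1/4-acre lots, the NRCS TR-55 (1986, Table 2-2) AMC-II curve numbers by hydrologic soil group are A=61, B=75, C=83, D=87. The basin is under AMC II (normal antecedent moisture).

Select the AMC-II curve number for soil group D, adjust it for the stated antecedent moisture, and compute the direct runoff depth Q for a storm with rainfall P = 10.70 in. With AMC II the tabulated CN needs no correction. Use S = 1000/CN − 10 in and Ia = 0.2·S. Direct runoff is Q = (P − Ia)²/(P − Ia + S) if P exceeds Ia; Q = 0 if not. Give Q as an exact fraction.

Q = 81884401/9003630 in ≈ 9.095 in

NRCS table: residential, 1/4-acre lots, soil group D → CN(II) = 87
CN(II) = 87; AMC II needs no correction.
Max retention: S = 1000/87 − 10 = 130/87 in (≈ 1.494 in)
Ia = 0.2S: 0.2·1.494 = 0.299 in (exactly 26/87)
P − Ia = 10.700 − 0.299 = 9049/870 ≈ 10.401 in (> 0, runoff occurs)
Q: (9049/870)² ÷ (10349/870) = 81884401/9003630 in (≈ 9.095 in)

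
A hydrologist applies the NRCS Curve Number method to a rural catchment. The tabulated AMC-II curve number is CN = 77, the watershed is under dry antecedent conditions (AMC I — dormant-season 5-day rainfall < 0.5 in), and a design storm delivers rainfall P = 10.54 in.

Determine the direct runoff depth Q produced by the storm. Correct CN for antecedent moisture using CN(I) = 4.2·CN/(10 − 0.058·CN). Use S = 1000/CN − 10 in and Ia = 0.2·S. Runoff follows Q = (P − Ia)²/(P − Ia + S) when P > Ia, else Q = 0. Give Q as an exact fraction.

Q = 543403391281/106088055150 in ≈ 5.122 in

Adjust CN=77 to AMC I: 4.2·77/(10 − 0.058·77) → (1617/5) ÷ (2767/500) = 161700/2767 ≈ 58.439
S = 1000/(161700/2767) − 10 = 11500/1617 in ≈ 7.112 in
Ia = 0.2·(11500/1617) = 2300/1617 in ≈ 1.422 in
P − Ia = 10.540 − 1.422 = 737159/80850 ≈ 9.118 in (> 0, runoff occurs)
Runoff Q = (P−Ia)²/(P−Ia+S) = (9.118)²/(9.118+7.112) = 543403391281/106088055150 ≈ 5.122 in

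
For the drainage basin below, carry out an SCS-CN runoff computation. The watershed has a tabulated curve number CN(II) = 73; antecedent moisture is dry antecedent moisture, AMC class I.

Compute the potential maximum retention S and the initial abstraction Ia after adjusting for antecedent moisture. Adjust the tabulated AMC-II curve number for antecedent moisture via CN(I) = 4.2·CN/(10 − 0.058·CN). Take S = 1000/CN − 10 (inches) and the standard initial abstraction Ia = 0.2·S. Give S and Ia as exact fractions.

S = 4500/511 in ≈ 8.806 in; Ia = 900/511 in ≈ 1.761 in

CN(I) from CN(II)=73: (4.2·73)/(10 − 0.058·73) = 51100/961 ≈ 53.174
Retention S: 1000/CN − 10 with CN=53.174 → S = 4500/511 ≈ 8.806 in
Initial abstraction Ia = S/5 = (4500/511)/5 = 900/511 ≈ 1.761 in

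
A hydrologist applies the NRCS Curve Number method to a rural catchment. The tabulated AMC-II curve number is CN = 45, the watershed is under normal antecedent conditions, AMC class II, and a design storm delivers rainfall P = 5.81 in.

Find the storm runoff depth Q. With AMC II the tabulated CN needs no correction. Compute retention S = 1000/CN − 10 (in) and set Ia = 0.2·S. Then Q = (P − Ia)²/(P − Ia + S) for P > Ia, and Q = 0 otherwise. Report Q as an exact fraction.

AMC II — tabulated CN = 45 applies directly.
Retention S: 1000/CN − 10 with CN=45.000 → S = 110/9 ≈ 12.222 in
Ia = 0.2·(110/9) = 22/9 in ≈ 2.444 in
Excess rainfall: 5.810 − 2.444 = 3.366 in; P > Ia so Q > 0
Q = (3029/900)²/((3029/900) + 110/9) = (9174841/810000)/(14029/900) = 9174841/12626100 in ≈ 0.727 in

Q = 9174841/12626100 in ≈ 0.727 in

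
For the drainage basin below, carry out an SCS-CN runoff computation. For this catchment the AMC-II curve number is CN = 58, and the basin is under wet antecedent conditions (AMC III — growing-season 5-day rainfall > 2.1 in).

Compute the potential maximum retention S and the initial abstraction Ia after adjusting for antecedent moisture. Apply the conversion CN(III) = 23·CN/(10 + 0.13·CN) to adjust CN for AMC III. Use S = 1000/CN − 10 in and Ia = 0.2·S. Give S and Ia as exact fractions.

S = 2100/667 in ≈ 3.148 in; Ia = 420/667 in ≈ 0.630 in

CN(III) from CN(II)=58: (23·58)/(10 + 0.13·58) = 66700/877 ≈ 76.055
Max retention: S = 1000/(66700/877) − 10 = 2100/667 in (≈ 3.148 in)
Ia = 0.2S: 0.2·3.148 = 0.630 in (exactly 420/667)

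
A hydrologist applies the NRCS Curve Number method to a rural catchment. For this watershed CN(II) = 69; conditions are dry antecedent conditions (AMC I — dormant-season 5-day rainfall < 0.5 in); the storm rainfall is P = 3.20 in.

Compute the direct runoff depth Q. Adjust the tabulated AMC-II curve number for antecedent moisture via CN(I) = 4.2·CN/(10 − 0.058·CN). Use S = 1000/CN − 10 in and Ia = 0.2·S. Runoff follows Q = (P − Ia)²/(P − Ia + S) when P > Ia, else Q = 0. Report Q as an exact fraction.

Q = 3690241/38572380 in ≈ 0.096 in

Dry (AMC I): CN(I) = 4.2·69/(10 − 0.058·69) = (1449/5)/(2999/500) = 144900/2999 ≈ 48.316
Retention S: 1000/CN − 10 with CN=48.316 → S = 15500/1449 ≈ 10.697 in
Initial abstraction Ia = S/5 = (15500/1449)/5 = 3100/1449 ≈ 2.139 in
Since P=3.200 > Ia=2.139: effective rainfall P−Ia = 7684/7245 in
Q = (7684/7245)²/((7684/7245) + 15500/1449) = (59043856/52490025)/(85184/7245) = 3690241/38572380 in ≈ 0.096 in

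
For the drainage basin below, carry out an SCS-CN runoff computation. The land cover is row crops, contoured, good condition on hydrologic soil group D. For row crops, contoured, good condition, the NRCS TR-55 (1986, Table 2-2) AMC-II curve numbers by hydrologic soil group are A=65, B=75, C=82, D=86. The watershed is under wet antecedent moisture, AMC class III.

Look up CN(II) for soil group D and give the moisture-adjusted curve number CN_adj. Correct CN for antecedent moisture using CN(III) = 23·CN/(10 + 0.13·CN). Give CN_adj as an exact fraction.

CN_adj = 98900/1059 ≈ 93.390

NRCS table: row crops, contoured, good condition, soil group D → CN(II) = 86
Adjust CN=86 to AMC III: 23·86/(10 + 0.13·86) → 1978 ÷ (1059/50) = 98900/1059 ≈ 93.390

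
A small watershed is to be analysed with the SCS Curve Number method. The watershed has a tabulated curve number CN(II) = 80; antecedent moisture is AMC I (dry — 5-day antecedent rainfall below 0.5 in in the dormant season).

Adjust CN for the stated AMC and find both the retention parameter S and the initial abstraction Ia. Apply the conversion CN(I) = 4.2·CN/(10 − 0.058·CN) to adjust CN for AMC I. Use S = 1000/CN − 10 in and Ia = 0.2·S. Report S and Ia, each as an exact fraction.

Dry (AMC I): CN(I) = 4.2·80/(10 − 0.058·80) = 336/(134/25) = 4200/67 ≈ 62.687
S = 1000/(4200/67) − 10 = 125/21 in ≈ 5.952 in
Initial abstraction Ia = S/5 = (125/21)/5 = 25/21 ≈ 1.190 in

S = 125/21 in ≈ 5.952 in; Ia = 25/21 in ≈ 1.190 in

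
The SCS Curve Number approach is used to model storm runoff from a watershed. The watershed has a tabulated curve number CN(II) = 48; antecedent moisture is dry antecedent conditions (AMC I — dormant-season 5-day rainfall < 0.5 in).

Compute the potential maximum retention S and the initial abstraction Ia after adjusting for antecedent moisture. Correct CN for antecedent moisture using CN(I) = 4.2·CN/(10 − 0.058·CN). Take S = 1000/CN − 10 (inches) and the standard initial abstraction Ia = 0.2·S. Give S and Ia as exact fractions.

S = 1625/63 in ≈ 25.794 in; Ia = 325/63 in ≈ 5.159 in

CN(I) from CN(II)=48: (4.2·48)/(10 − 0.058·48) = 12600/451 ≈ 27.938
Max retention: S = 1000/(12600/451) − 10 = 1625/63 in (≈ 25.794 in)
Initial abstraction Ia = S/5 = (1625/63)/5 = 325/63 ≈ 5.159 in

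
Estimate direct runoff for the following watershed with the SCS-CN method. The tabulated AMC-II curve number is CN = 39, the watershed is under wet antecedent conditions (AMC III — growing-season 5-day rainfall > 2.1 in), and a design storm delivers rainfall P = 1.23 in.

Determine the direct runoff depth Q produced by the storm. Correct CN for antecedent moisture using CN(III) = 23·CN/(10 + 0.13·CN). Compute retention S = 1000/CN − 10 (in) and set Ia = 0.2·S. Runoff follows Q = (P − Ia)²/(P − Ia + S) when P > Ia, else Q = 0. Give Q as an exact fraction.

Q = 0 in ≈ 0.000 in

CN(III) from CN(II)=39: (23·39)/(10 + 0.13·39) = 89700/1507 ≈ 59.522
Retention S: 1000/CN − 10 with CN=59.522 → S = 6100/897 ≈ 6.800 in
Ia = 0.2S: 0.2·6.800 = 1.360 in (exactly 1220/897)
P = 1.230 ≤ Ia = 1.360 in: entire storm abstracted, Q = 0.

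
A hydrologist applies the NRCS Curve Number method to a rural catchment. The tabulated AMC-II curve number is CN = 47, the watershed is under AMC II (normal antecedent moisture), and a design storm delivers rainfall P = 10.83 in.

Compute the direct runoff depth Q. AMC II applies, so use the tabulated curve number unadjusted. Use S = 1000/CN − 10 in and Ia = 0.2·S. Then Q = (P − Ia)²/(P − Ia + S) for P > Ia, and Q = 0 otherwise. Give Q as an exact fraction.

Q = 1624170601/438514700 in ≈ 3.704 in

Average conditions: CN = 47 (no AMC adjustment).
S = 1000/47 − 10 = 530/47 in ≈ 11.277 in
Ia = 0.2S: 0.2·11.277 = 2.255 in (exactly 106/47)
Since P=10.830 > Ia=2.255: effective rainfall P−Ia = 40301/4700 in
Runoff Q = (P−Ia)²/(P−Ia+S) = (8.575)²/(8.575+11.277) = 1624170601/438514700 ≈ 3.704 in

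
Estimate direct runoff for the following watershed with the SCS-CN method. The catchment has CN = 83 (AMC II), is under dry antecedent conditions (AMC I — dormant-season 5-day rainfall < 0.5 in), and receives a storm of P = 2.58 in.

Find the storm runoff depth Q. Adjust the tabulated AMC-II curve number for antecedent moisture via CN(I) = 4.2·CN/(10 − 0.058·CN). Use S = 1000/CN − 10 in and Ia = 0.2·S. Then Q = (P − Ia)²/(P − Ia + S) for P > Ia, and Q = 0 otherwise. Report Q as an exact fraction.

Q = 19557183409/49226416050 in ≈ 0.397 in

Adjust CN=83 to AMC I: 4.2·83/(10 − 0.058·83) → (1743/5) ÷ (2593/500) = 174300/2593 ≈ 67.219
Max retention: S = 1000/(174300/2593) − 10 = 8500/1743 in (≈ 4.877 in)
Ia = 0.2·(8500/1743) = 1700/1743 in ≈ 0.975 in
Excess rainfall: 2.580 − 0.975 = 1.605 in; P > Ia so Q > 0
Runoff Q = (P−Ia)²/(P−Ia+S) = (1.605)²/(1.605+4.877) = 19557183409/49226416050 ≈ 0.397 in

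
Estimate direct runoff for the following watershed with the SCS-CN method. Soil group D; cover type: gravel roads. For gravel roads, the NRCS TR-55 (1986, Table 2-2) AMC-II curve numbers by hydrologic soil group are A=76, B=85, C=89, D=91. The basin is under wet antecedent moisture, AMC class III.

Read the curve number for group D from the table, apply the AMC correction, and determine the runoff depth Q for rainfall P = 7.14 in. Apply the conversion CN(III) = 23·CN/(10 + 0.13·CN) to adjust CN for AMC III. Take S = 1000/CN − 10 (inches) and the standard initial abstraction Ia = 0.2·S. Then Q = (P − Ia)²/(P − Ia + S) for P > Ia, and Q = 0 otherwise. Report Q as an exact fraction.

Q = 181646905467/27320661550 in ≈ 6.649 in

NRCS table: gravel roads, soil group D → CN(II) = 91
CN(III) from CN(II)=91: (23·91)/(10 + 0.13·91) = 209300/2183 ≈ 95.877
Max retention: S = 1000/(209300/2183) − 10 = 900/2093 in (≈ 0.430 in)
Ia = 0.2·(900/2093) = 180/2093 in ≈ 0.086 in
Excess rainfall: 7.140 − 0.086 = 7.054 in; P > Ia so Q > 0
Q = (738201/104650)²/((738201/104650) + 900/2093) = (544940716401/10951622500)/(783201/104650) = 181646905467/27320661550 in ≈ 6.649 in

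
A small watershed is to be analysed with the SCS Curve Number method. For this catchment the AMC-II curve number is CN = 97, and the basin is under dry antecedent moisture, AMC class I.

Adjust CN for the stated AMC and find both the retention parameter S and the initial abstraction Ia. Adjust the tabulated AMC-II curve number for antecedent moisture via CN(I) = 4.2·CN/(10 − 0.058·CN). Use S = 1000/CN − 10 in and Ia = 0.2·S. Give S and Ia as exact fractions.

CN(I) from CN(II)=97: (4.2·97)/(10 − 0.058·97) = 67900/729 ≈ 93.141
S = 1000/(67900/729) − 10 = 500/679 in ≈ 0.736 in
Ia = 0.2S: 0.2·0.736 = 0.147 in (exactly 100/679)

S = 500/679 in ≈ 0.736 in; Ia = 100/679 in ≈ 0.147 in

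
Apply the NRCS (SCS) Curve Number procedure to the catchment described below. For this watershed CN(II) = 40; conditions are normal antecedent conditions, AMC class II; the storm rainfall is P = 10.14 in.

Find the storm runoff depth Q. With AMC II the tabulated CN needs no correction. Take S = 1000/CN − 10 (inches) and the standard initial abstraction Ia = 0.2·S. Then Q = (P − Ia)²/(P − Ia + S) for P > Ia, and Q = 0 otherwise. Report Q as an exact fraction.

Q = 14161/6150 in ≈ 2.303 in

AMC II — tabulated CN = 40 applies directly.
Max retention: S = 1000/40 − 10 = 15 in (≈ 15.000 in)
Ia = 0.2S: 0.2·15.000 = 3.000 in (exactly 3)
Since P=10.140 > Ia=3.000: effective rainfall P−Ia = 357/50 in
Q: (357/50)² ÷ (1107/50) = 14161/6150 in (≈ 2.303 in)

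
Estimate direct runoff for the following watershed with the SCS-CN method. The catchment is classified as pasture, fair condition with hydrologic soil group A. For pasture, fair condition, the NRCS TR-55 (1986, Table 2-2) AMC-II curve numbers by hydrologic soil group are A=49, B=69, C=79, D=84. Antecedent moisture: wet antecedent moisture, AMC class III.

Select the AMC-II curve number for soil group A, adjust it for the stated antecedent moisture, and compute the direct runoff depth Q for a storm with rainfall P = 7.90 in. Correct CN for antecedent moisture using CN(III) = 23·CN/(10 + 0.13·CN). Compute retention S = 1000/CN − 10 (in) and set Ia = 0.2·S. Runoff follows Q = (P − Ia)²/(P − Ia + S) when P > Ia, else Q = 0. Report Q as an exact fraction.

Q = 6214641889/1463217910 in ≈ 4.247 in

NRCS table: pasture, fair condition, soil group A → CN(II) = 49
Wet (AMC III): CN(III) = 23·49/(10 + 0.13·49) = 1127/(1637/100) = 112700/1637 ≈ 68.845
Max retention: S = 1000/(112700/1637) − 10 = 5100/1127 in (≈ 4.525 in)
Ia = 0.2·(5100/1127) = 1020/1127 in ≈ 0.905 in
P − Ia = 7.900 − 0.905 = 78833/11270 ≈ 6.995 in (> 0, runoff occurs)
Runoff Q = (P−Ia)²/(P−Ia+S) = (6.995)²/(6.995+4.525) = 6214641889/1463217910 ≈ 4.247 in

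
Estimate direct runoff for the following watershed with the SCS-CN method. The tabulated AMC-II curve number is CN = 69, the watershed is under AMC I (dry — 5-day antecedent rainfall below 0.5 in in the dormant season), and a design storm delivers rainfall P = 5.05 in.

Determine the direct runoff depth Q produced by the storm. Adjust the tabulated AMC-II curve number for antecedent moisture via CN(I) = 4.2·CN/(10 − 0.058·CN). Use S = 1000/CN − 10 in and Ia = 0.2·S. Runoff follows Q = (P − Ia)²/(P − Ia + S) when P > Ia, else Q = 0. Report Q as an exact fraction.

Q = 7114753801/11428234020 in ≈ 0.623 in

Dry (AMC I): CN(I) = 4.2·69/(10 − 0.058·69) = (1449/5)/(2999/500) = 144900/2999 ≈ 48.316
S = 1000/(144900/2999) − 10 = 15500/1449 in ≈ 10.697 in
Ia = 0.2S: 0.2·10.697 = 2.139 in (exactly 3100/1449)
Since P=5.050 > Ia=2.139: effective rainfall P−Ia = 84349/28980 in
Q = (84349/28980)²/((84349/28980) + 15500/1449) = (7114753801/839840400)/(394349/28980) = 7114753801/11428234020 in ≈ 0.623 in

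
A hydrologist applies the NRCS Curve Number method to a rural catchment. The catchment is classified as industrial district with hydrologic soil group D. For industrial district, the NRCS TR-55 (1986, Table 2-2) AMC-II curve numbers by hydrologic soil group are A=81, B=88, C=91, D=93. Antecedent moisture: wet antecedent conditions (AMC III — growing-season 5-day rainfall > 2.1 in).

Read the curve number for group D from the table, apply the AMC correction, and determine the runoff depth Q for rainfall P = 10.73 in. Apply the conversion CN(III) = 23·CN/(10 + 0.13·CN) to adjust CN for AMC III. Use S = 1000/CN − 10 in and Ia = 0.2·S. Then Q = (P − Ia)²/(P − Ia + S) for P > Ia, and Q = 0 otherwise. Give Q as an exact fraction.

Q = 5203631635609/502910343300 in ≈ 10.347 in

NRCS table: industrial district, soil group D → CN(II) = 93
Adjust CN=93 to AMC III: 23·93/(10 + 0.13·93) → 2139 ÷ (2209/100) = 213900/2209 ≈ 96.831
S = 1000/(213900/2209) − 10 = 700/2139 in ≈ 0.327 in
Initial abstraction Ia = S/5 = (700/2139)/5 = 140/2139 ≈ 0.065 in
Since P=10.730 > Ia=0.065: effective rainfall P−Ia = 2281147/213900 in
Q: (2281147/213900)² ÷ (2351147/213900) = 5203631635609/502910343300 in (≈ 10.347 in)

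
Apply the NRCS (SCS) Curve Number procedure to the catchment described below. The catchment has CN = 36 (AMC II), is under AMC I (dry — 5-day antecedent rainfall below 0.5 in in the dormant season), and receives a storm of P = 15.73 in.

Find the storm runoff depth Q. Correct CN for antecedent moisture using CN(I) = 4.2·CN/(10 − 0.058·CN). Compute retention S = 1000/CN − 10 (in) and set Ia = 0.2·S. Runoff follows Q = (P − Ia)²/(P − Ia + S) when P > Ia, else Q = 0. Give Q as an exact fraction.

Adjust CN=36 to AMC I: 4.2·36/(10 − 0.058·36) → (756/5) ÷ (989/125) = 18900/989 ≈ 19.110
Max retention: S = 1000/(18900/989) − 10 = 8000/189 in (≈ 42.328 in)
Ia = 0.2·(8000/189) = 1600/189 in ≈ 8.466 in
Excess rainfall: 15.730 − 8.466 = 7.264 in; P > Ia so Q > 0
Q = (137297/18900)²/((137297/18900) + 8000/189) = (18850466209/357210000)/(937297/18900) = 18850466209/17714913300 in ≈ 1.064 in

Q = 18850466209/17714913300 in ≈ 1.064 in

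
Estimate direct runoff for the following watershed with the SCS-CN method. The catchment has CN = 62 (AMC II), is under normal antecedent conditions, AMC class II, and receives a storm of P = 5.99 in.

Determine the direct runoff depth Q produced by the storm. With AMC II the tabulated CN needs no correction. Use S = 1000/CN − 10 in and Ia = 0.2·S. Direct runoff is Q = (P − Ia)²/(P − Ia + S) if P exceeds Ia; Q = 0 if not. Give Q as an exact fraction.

CN(II) = 62; AMC II needs no correction.
Retention S: 1000/CN − 10 with CN=62.000 → S = 190/31 ≈ 6.129 in
Ia = 0.2S: 0.2·6.129 = 1.226 in (exactly 38/31)
P − Ia = 5.990 − 1.226 = 14769/3100 ≈ 4.764 in (> 0, runoff occurs)
Q = (14769/3100)²/((14769/3100) + 190/31) = (218123361/9610000)/(33769/3100) = 218123361/104683900 in ≈ 2.084 in

Q = 218123361/104683900 in ≈ 2.084 in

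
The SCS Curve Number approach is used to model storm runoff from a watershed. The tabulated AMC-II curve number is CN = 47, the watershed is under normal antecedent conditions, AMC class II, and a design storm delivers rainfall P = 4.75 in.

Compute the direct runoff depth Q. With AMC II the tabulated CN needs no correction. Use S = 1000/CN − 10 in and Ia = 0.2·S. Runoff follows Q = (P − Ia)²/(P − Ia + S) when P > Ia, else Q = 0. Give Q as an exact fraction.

Q = 219961/486732 in ≈ 0.452 in

CN(II) = 47; AMC II needs no correction.
Retention S: 1000/CN − 10 with CN=47.000 → S = 530/47 ≈ 11.277 in
Ia = 0.2·(530/47) = 106/47 in ≈ 2.255 in
Since P=4.750 > Ia=2.255: effective rainfall P−Ia = 469/188 in
Q = (469/188)²/((469/188) + 530/47) = (219961/35344)/(2589/188) = 219961/486732 in ≈ 0.452 in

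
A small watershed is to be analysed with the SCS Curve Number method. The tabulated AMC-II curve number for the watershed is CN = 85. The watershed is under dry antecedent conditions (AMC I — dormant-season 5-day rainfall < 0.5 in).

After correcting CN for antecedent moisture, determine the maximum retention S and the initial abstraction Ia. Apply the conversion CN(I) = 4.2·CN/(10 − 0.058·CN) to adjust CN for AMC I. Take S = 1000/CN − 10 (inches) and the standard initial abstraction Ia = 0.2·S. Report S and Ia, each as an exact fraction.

S = 500/119 in ≈ 4.202 in; Ia = 100/119 in ≈ 0.840 in

CN(I) from CN(II)=85: (4.2·85)/(10 − 0.058·85) = 11900/169 ≈ 70.414
S = 1000/(11900/169) − 10 = 500/119 in ≈ 4.202 in
Ia = 0.2S: 0.2·4.202 = 0.840 in (exactly 100/119)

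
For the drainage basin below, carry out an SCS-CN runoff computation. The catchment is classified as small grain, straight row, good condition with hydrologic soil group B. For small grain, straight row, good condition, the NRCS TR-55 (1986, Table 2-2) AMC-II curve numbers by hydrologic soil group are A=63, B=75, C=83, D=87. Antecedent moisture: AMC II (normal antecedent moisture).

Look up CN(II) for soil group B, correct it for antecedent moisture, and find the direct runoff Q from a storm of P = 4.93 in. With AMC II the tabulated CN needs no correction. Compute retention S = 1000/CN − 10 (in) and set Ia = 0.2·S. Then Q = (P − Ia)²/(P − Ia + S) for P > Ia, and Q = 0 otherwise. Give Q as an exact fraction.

Q = 1635841/683700 in ≈ 2.393 in

NRCS table: small grain, straight row, good condition, soil group B → CN(II) = 75
CN(II) = 75; AMC II needs no correction.
Retention S: 1000/CN − 10 with CN=75.000 → S = 10/3 ≈ 3.333 in
Ia = 0.2·(10/3) = 2/3 in ≈ 0.667 in
Excess rainfall: 4.930 − 0.667 = 4.263 in; P > Ia so Q > 0
Q: (1279/300)² ÷ (2279/300) = 1635841/683700 in (≈ 2.393 in)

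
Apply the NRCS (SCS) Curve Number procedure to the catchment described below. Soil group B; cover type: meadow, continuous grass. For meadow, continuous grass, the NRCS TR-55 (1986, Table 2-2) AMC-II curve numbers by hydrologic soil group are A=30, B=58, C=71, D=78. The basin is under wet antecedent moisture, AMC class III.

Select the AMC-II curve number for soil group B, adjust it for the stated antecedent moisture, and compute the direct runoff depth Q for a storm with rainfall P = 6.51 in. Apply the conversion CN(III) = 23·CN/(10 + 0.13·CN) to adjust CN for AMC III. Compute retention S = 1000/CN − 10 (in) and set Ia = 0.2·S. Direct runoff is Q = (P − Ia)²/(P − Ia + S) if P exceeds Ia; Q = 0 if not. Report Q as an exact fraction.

NRCS table: meadow, continuous grass, soil group B → CN(II) = 58
CN(III) from CN(II)=58: (23·58)/(10 + 0.13·58) = 66700/877 ≈ 76.055
S = 1000/(66700/877) − 10 = 2100/667 in ≈ 3.148 in
Ia = 0.2·(2100/667) = 420/667 in ≈ 0.630 in
P − Ia = 6.510 − 0.630 = 392217/66700 ≈ 5.880 in (> 0, runoff occurs)
Q: (392217/66700)² ÷ (602217/66700) = 2441812303/637585300 in (≈ 3.830 in)

Q = 2441812303/637585300 in ≈ 3.830 in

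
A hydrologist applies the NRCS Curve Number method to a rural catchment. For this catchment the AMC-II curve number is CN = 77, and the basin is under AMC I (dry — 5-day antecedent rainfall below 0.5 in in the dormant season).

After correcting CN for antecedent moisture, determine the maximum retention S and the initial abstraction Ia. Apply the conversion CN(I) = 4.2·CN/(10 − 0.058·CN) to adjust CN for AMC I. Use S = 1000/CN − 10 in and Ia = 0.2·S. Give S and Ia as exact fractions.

S = 11500/1617 in ≈ 7.112 in; Ia = 2300/1617 in ≈ 1.422 in

Adjust CN=77 to AMC I: 4.2·77/(10 − 0.058·77) → (1617/5) ÷ (2767/500) = 161700/2767 ≈ 58.439
S = 1000/(161700/2767) − 10 = 11500/1617 in ≈ 7.112 in
Ia = 0.2·(11500/1617) = 2300/1617 in ≈ 1.422 in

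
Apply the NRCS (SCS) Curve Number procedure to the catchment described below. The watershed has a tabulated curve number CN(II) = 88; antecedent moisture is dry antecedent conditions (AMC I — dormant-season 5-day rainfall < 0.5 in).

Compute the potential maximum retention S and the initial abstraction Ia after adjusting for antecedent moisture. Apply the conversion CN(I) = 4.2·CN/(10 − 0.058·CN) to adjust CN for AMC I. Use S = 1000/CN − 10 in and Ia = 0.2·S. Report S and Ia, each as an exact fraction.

S = 250/77 in ≈ 3.247 in; Ia = 50/77 in ≈ 0.649 in

Dry (AMC I): CN(I) = 4.2·88/(10 − 0.058·88) = (1848/5)/(612/125) = 3850/51 ≈ 75.490
S = 1000/(3850/51) − 10 = 250/77 in ≈ 3.247 in
Initial abstraction Ia = S/5 = (250/77)/5 = 50/77 ≈ 0.649 in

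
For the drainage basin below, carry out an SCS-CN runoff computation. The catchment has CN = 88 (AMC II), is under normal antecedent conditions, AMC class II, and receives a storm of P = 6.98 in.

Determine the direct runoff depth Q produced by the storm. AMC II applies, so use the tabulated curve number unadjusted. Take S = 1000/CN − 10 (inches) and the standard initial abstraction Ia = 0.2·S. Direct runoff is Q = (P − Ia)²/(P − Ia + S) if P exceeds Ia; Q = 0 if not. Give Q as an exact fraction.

Average conditions: CN = 88 (no AMC adjustment).
Max retention: S = 1000/88 − 10 = 15/11 in (≈ 1.364 in)
Initial abstraction Ia = S/5 = (15/11)/5 = 3/11 ≈ 0.273 in
Since P=6.980 > Ia=0.273: effective rainfall P−Ia = 3689/550 in
Runoff Q = (P−Ia)²/(P−Ia+S) = (6.707)²/(6.707+1.364) = 13608721/2441450 ≈ 5.574 in

Q = 13608721/2441450 in ≈ 5.574 in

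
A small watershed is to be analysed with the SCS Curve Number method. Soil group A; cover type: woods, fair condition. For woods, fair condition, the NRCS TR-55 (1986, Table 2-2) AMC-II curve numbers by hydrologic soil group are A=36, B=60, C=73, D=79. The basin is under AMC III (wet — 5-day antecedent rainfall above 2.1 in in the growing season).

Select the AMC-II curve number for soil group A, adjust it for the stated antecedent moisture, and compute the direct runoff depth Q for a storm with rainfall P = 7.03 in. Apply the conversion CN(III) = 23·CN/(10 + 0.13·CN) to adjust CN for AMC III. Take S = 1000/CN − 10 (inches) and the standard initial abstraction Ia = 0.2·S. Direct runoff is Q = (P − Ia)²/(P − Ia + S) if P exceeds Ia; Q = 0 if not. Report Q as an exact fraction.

Q = 12887017441/5661884700 in ≈ 2.276 in

NRCS table: woods, fair condition, soil group A → CN(II) = 36
Wet (AMC III): CN(III) = 23·36/(10 + 0.13·36) = 828/(367/25) = 20700/367 ≈ 56.403
Retention S: 1000/CN − 10 with CN=56.403 → S = 1600/207 ≈ 7.729 in
Ia = 0.2S: 0.2·7.729 = 1.546 in (exactly 320/207)
Since P=7.030 > Ia=1.546: effective rainfall P−Ia = 113521/20700 in
Q: (113521/20700)² ÷ (273521/20700) = 12887017441/5661884700 in (≈ 2.276 in)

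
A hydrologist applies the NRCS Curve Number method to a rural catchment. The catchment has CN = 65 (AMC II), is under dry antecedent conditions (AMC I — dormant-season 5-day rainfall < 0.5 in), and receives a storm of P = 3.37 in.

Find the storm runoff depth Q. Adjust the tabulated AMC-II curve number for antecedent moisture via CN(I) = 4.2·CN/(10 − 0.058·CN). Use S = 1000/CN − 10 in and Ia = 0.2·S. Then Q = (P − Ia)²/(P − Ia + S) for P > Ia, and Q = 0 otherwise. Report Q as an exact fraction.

Adjust CN=65 to AMC I: 4.2·65/(10 − 0.058·65) → 273 ÷ (623/100) = 3900/89 ≈ 43.820
S = 1000/(3900/89) − 10 = 500/39 in ≈ 12.821 in
Ia = 0.2·(500/39) = 100/39 in ≈ 2.564 in
Excess rainfall: 3.370 − 2.564 = 0.806 in; P > Ia so Q > 0
Runoff Q = (P−Ia)²/(P−Ia+S) = (0.806)²/(0.806+12.821) = 9878449/207257700 ≈ 0.048 in

Q = 9878449/207257700 in ≈ 0.048 in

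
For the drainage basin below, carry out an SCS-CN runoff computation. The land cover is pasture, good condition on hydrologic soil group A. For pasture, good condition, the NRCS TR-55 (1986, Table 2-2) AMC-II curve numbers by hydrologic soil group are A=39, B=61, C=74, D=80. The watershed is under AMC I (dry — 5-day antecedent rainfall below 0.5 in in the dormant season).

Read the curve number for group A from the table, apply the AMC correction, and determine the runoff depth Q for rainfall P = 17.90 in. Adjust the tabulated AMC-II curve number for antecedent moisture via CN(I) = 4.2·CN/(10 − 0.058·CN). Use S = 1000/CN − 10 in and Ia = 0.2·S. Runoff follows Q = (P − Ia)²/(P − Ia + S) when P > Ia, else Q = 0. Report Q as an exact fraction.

NRCS table: pasture, good condition, soil group A → CN(II) = 39
Adjust CN=39 to AMC I: 4.2·39/(10 − 0.058·39) → (819/5) ÷ (3869/500) = 81900/3869 ≈ 21.168
S = 1000/(81900/3869) − 10 = 30500/819 in ≈ 37.241 in
Ia = 0.2S: 0.2·37.241 = 7.448 in (exactly 6100/819)
P − Ia = 17.900 − 7.448 = 85601/8190 ≈ 10.452 in (> 0, runoff occurs)
Q = (85601/8190)²/((85601/8190) + 30500/819) = (7327531201/67076100)/(390601/8190) = 7327531201/3199022190 in ≈ 2.291 in

Q = 7327531201/3199022190 in ≈ 2.291 in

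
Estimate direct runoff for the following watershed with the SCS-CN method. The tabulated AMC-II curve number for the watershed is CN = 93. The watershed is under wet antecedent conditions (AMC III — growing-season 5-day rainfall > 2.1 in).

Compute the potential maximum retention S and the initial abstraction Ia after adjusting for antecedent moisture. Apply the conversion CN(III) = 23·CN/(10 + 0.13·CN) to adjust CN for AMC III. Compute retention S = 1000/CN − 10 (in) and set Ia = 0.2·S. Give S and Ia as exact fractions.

S = 700/2139 in ≈ 0.327 in; Ia = 140/2139 in ≈ 0.065 in

CN(III) from CN(II)=93: (23·93)/(10 + 0.13·93) = 213900/2209 ≈ 96.831
S = 1000/(213900/2209) − 10 = 700/2139 in ≈ 0.327 in
Ia = 0.2S: 0.2·0.327 = 0.065 in (exactly 140/2139)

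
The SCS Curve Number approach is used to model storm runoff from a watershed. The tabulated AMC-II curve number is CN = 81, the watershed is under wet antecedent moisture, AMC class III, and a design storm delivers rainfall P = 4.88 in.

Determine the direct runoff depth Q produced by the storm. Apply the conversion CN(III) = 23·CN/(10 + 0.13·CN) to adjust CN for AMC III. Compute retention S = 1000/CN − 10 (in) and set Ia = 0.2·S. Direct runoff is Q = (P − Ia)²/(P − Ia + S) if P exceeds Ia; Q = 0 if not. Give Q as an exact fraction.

Q = 23715370898/6177847725 in ≈ 3.839 in

CN(III) from CN(II)=81: (23·81)/(10 + 0.13·81) = 186300/2053 ≈ 90.745
Max retention: S = 1000/(186300/2053) − 10 = 1900/1863 in (≈ 1.020 in)
Ia = 0.2·(1900/1863) = 380/1863 in ≈ 0.204 in
P − Ia = 4.880 − 0.204 = 217786/46575 ≈ 4.676 in (> 0, runoff occurs)
Runoff Q = (P−Ia)²/(P−Ia+S) = (4.676)²/(4.676+1.020) = 23715370898/6177847725 ≈ 3.839 in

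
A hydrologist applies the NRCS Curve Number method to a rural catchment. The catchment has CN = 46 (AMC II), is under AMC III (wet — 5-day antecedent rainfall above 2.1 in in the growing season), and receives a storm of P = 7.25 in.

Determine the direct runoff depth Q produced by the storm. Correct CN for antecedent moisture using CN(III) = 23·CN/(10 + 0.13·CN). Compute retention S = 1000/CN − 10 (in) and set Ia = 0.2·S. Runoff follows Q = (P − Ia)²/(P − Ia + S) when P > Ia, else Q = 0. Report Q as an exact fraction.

Q = 173738761/50743796 in ≈ 3.424 in

CN(III) from CN(II)=46: (23·46)/(10 + 0.13·46) = 52900/799 ≈ 66.208
Retention S: 1000/CN − 10 with CN=66.208 → S = 2700/529 ≈ 5.104 in
Ia = 0.2S: 0.2·5.104 = 1.021 in (exactly 540/529)
Since P=7.250 > Ia=1.021: effective rainfall P−Ia = 13181/2116 in
Runoff Q = (P−Ia)²/(P−Ia+S) = (6.229)²/(6.229+5.104) = 173738761/50743796 ≈ 3.424 in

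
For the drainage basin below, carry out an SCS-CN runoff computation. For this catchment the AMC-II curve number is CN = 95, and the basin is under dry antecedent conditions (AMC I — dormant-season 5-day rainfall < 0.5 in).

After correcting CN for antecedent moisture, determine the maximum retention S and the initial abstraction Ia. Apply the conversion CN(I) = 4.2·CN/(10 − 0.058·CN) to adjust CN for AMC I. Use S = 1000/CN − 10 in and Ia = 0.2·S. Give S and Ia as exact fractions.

Adjust CN=95 to AMC I: 4.2·95/(10 − 0.058·95) → 399 ÷ (449/100) = 39900/449 ≈ 88.864
Retention S: 1000/CN − 10 with CN=88.864 → S = 500/399 ≈ 1.253 in
Ia = 0.2·(500/399) = 100/399 in ≈ 0.251 in

S = 500/399 in ≈ 1.253 in; Ia = 100/399 in ≈ 0.251 in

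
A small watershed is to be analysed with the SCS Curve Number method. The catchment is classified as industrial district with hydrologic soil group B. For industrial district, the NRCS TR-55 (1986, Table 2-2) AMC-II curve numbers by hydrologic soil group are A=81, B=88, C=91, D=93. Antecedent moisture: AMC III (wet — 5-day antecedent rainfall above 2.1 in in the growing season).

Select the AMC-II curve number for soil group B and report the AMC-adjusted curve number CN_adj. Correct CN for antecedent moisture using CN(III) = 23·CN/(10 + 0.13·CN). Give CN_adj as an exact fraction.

CN_adj = 6325/67 ≈ 94.403

NRCS table: industrial district, soil group B → CN(II) = 88
Wet (AMC III): CN(III) = 23·88/(10 + 0.13·88) = 2024/(536/25) = 6325/67 ≈ 94.403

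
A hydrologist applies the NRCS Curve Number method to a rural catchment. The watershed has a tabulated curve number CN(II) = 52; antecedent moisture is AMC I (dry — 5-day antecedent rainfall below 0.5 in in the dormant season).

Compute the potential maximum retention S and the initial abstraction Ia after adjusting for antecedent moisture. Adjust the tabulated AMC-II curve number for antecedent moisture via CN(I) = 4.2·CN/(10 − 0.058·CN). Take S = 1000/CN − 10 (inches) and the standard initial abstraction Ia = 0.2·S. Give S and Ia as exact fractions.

CN(I) from CN(II)=52: (4.2·52)/(10 − 0.058·52) = 9100/291 ≈ 31.271
Max retention: S = 1000/(9100/291) − 10 = 2000/91 in (≈ 21.978 in)
Ia = 0.2S: 0.2·21.978 = 4.396 in (exactly 400/91)

S = 2000/91 in ≈ 21.978 in; Ia = 400/91 in ≈ 4.396 in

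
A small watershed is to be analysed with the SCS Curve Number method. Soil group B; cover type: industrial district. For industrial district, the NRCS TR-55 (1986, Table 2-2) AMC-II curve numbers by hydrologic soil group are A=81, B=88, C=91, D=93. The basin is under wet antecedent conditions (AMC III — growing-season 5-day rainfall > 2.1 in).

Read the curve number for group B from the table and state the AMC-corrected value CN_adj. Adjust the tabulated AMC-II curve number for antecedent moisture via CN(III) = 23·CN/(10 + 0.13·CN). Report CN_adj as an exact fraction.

CN_adj = 6325/67 ≈ 94.403

NRCS table: industrial district, soil group B → CN(II) = 88
Wet (AMC III): CN(III) = 23·88/(10 + 0.13·88) = 2024/(536/25) = 6325/67 ≈ 94.403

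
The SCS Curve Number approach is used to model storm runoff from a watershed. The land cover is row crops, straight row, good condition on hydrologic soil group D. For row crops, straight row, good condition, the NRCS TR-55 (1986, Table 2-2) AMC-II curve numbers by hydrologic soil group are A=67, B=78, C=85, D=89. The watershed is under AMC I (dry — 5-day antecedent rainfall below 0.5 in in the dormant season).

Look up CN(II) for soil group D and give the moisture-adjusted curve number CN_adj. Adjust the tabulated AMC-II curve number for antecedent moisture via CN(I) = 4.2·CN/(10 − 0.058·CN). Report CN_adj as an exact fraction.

CN_adj = 186900/2419 ≈ 77.263

NRCS table: row crops, straight row, good condition, soil group D → CN(II) = 89
Dry (AMC I): CN(I) = 4.2·89/(10 − 0.058·89) = (1869/5)/(2419/500) = 186900/2419 ≈ 77.263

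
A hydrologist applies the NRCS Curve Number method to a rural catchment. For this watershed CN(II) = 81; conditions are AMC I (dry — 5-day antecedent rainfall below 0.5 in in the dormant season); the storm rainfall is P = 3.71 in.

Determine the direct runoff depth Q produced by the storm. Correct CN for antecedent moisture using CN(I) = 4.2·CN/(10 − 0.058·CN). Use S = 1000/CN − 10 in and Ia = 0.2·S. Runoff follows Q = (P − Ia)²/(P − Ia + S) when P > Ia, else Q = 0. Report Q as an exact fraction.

Q = 194543627041/236621177100 in ≈ 0.822 in

Dry (AMC I): CN(I) = 4.2·81/(10 − 0.058·81) = (1701/5)/(2651/500) = 170100/2651 ≈ 64.164
Retention S: 1000/CN − 10 with CN=64.164 → S = 9500/1701 ≈ 5.585 in
Ia = 0.2·(9500/1701) = 1900/1701 in ≈ 1.117 in
P − Ia = 3.710 − 1.117 = 441071/170100 ≈ 2.593 in (> 0, runoff occurs)
Q = (441071/170100)²/((441071/170100) + 9500/1701) = (194543627041/28934010000)/(1391071/170100) = 194543627041/236621177100 in ≈ 0.822 in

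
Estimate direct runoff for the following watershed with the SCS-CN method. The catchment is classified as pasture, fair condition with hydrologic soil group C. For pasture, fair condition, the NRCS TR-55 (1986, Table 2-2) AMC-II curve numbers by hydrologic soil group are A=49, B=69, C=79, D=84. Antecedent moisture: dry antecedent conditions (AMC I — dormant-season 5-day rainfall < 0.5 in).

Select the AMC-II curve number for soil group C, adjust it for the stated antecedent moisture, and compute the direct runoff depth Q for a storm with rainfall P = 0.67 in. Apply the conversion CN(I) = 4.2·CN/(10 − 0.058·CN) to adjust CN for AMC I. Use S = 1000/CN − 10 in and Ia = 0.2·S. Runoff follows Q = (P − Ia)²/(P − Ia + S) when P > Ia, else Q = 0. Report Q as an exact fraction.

NRCS table: pasture, fair condition, soil group C → CN(II) = 79
Adjust CN=79 to AMC I: 4.2·79/(10 − 0.058·79) → (1659/5) ÷ (2709/500) = 7900/129 ≈ 61.240
S = 1000/(7900/129) − 10 = 500/79 in ≈ 6.329 in
Initial abstraction Ia = S/5 = (500/79)/5 = 100/79 ≈ 1.266 in
P = 0.670 ≤ Ia = 1.266 in: entire storm abstracted, Q = 0.

Q = 0 in ≈ 0.000 in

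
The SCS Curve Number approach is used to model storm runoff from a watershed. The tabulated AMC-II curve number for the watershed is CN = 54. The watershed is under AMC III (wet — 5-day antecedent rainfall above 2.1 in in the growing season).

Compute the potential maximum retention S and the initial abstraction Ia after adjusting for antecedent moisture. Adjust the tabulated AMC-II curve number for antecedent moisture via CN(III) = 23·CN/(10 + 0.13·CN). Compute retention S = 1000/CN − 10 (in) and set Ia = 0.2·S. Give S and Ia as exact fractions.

S = 100/27 in ≈ 3.704 in; Ia = 20/27 in ≈ 0.741 in

Wet (AMC III): CN(III) = 23·54/(10 + 0.13·54) = 1242/(851/50) = 2700/37 ≈ 72.973
S = 1000/(2700/37) − 10 = 100/27 in ≈ 3.704 in
Ia = 0.2S: 0.2·3.704 = 0.741 in (exactly 20/27)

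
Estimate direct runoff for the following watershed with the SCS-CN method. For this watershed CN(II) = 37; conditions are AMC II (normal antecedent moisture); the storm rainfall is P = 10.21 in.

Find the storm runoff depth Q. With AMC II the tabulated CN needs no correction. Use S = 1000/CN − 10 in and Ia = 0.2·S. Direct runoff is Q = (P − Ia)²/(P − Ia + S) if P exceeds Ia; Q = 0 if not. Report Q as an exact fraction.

Average conditions: CN = 37 (no AMC adjustment).
S = 1000/37 − 10 = 630/37 in ≈ 17.027 in
Ia = 0.2S: 0.2·17.027 = 3.405 in (exactly 126/37)
P − Ia = 10.210 − 3.405 = 25177/3700 ≈ 6.805 in (> 0, runoff occurs)
Q = (25177/3700)²/((25177/3700) + 630/37) = (633881329/13690000)/(88177/3700) = 633881329/326254900 in ≈ 1.943 in

Q = 633881329/326254900 in ≈ 1.943 in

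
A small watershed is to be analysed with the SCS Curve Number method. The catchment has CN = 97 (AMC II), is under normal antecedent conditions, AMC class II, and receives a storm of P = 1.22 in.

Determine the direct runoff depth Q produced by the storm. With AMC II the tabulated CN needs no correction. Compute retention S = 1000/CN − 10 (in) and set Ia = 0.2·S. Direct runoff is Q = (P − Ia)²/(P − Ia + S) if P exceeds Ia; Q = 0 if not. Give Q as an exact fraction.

Q = 31550689/34517450 in ≈ 0.914 in

AMC II — tabulated CN = 97 applies directly.
S = 1000/97 − 10 = 30/97 in ≈ 0.309 in
Ia = 0.2·(30/97) = 6/97 in ≈ 0.062 in
P − Ia = 1.220 − 0.062 = 5617/4850 ≈ 1.158 in (> 0, runoff occurs)
Q: (5617/4850)² ÷ (7117/4850) = 31550689/34517450 in (≈ 0.914 in)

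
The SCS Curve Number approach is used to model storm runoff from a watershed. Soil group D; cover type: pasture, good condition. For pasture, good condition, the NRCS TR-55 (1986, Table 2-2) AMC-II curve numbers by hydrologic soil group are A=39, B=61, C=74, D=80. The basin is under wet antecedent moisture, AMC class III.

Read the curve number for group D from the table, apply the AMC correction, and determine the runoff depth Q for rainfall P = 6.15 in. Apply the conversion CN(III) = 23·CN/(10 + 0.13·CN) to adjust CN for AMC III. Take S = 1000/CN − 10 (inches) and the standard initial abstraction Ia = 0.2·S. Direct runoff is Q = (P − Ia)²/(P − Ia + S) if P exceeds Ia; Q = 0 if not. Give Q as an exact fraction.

Q = 7447441/1485340 in ≈ 5.014 in

NRCS table: pasture, good condition, soil group D → CN(II) = 80
Adjust CN=80 to AMC III: 23·80/(10 + 0.13·80) → 1840 ÷ (102/5) = 4600/51 ≈ 90.196
S = 1000/(4600/51) − 10 = 25/23 in ≈ 1.087 in
Ia = 0.2·(25/23) = 5/23 in ≈ 0.217 in
P − Ia = 6.150 − 0.217 = 2729/460 ≈ 5.933 in (> 0, runoff occurs)
Q = (2729/460)²/((2729/460) + 25/23) = (7447441/211600)/(3229/460) = 7447441/1485340 in ≈ 5.014 in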